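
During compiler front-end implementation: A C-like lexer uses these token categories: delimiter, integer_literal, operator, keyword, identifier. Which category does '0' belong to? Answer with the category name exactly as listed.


Token: '0'
Checking categories:
  identifier: no
  integer_literal: YES
  operator: no
  keyword: no
  delimiter: no
Category: integer_literal

integer_literal


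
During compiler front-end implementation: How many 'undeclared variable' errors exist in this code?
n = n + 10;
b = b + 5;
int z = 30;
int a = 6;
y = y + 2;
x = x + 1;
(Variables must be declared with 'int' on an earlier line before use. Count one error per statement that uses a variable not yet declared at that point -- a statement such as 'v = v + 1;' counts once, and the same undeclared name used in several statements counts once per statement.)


Scanning code line by line:
  Line 1: use 'n' -> ERROR (undeclared)
  Line 2: use 'b' -> ERROR (undeclared)
  Line 3: declare 'z' -> declared = ['z']
  Line 4: declare 'a' -> declared = ['a', 'z']
  Line 5: use 'y' -> ERROR (undeclared)
  Line 6: use 'x' -> ERROR (undeclared)
Total undeclared variable errors: 4

4


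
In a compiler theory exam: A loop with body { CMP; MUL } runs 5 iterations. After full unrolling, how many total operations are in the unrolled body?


Loop body operations: CMP, MUL (2 ops per iteration)
Unrolling 5 iterations:
  Iteration 1: CMP, MUL (2 ops)
  Iteration 2: CMP, MUL (2 ops)
  Iteration 3: CMP, MUL (2 ops)
  Iteration 4: CMP, MUL (2 ops)
  Iteration 5: CMP, MUL (2 ops)
Total: 5 iterations * 2 ops/iter = 10 operations

10


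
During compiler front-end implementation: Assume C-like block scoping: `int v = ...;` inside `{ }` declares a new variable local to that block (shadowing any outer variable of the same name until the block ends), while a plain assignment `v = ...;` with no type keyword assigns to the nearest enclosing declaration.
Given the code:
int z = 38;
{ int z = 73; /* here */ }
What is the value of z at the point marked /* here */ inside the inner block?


Analyzing scoping rules:
Outer scope: declares z = 38
Inner block: 'int z = 73;' declares a NEW z that shadows the outer one
Inside the block the inner declaration is in scope -> 73
Result: 73

73


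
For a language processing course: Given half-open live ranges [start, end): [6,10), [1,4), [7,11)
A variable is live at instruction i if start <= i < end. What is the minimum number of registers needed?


Live ranges:
  Var0: [6, 10)
  Var1: [1, 4)
  Var2: [7, 11)
Sweep-line events (position, delta, active):
  pos=1 start -> active=1
  pos=4 end -> active=0
  pos=6 start -> active=1
  pos=7 start -> active=2
  pos=10 end -> active=1
  pos=11 end -> active=0
Maximum simultaneous active: 2
Minimum registers needed: 2

2


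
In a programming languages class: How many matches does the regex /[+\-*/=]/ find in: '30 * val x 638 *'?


Pattern: /[+\-*/=]/ (operators)
Input: '30 * val x 638 *'
Scanning for matches:
  Match 1: '*'
  Match 2: '*'
Total matches: 2

2


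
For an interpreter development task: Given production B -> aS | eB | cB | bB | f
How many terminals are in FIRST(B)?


Production: B -> aS | eB | cB | bB | f
Examining each alternative for leading terminals:
  B -> aS : first terminal = 'a'
  B -> eB : first terminal = 'e'
  B -> cB : first terminal = 'c'
  B -> bB : first terminal = 'b'
  B -> f : first terminal = 'f'
FIRST(B) = {a, b, c, e, f}
Count: 5

5


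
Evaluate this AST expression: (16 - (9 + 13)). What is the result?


Expression: (16 - (9 + 13))
Evaluating step by step:
  9 + 13 = 22
  16 - 22 = -6
Result: -6

-6


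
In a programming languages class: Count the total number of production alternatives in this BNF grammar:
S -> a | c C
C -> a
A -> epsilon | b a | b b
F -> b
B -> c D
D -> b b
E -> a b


Counting alternatives per rule:
  S: 2 alternative(s)
  C: 1 alternative(s)
  A: 3 alternative(s)
  F: 1 alternative(s)
  B: 1 alternative(s)
  D: 1 alternative(s)
  E: 1 alternative(s)
Sum: 2 + 1 + 3 + 1 + 1 + 1 + 1 = 10

10


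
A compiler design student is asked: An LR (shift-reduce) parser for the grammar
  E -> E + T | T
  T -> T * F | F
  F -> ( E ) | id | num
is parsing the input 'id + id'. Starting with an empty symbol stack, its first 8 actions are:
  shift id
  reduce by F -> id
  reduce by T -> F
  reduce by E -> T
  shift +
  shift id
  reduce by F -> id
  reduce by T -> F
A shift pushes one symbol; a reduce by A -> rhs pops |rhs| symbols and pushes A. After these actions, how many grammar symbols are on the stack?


Tracking the symbol stack through each action:
  Action 1: shift 'id' : push -> stack = [id] (size 1)
  Action 2: reduce by F -> id : pop 1, push F -> stack = [F] (size 1)
  Action 3: reduce by T -> F : pop 1, push T -> stack = [T] (size 1)
  Action 4: reduce by E -> T : pop 1, push E -> stack = [E] (size 1)
  Action 5: shift '+' : push -> stack = [E, +] (size 2)
  Action 6: shift 'id' : push -> stack = [E, +, id] (size 3)
  Action 7: reduce by F -> id : pop 1, push F -> stack = [E, +, F] (size 3)
  Action 8: reduce by T -> F : pop 1, push T -> stack = [E, +, T] (size 3)
Final stack size: 3

3


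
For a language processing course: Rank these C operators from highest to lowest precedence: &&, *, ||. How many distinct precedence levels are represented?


Looking up precedence for each operator:
  && -> precedence 2
  * -> precedence 6
  || -> precedence 1
Sorted highest to lowest: *, &&, ||
Distinct precedence values: [6, 2, 1]
Number of distinct levels: 3

3


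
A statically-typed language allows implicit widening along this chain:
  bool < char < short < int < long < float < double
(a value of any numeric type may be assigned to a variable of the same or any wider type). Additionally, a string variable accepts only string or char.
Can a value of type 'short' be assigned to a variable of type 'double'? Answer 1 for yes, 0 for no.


Target variable type: double
Source value type: short
Numeric ranks: short=2, double=6
Widening allowed iff rank(source) <= rank(target): 2 <= 6? Yes
Result: 1

1


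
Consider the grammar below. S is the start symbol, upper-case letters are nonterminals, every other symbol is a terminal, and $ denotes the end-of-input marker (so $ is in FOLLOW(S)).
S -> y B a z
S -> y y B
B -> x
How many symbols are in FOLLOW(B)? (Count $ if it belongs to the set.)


S is the start symbol and does not occur in any rule body, so FOLLOW(S) = {$}.
Examining every occurrence of B in a rule body:
  S -> y B a z : B is followed by terminal 'a' -> add 'a'
  S -> y y B : B is at the right end -> add FOLLOW(S) = {$}
  B -> x : B does not occur in the body -> contributes nothing
FOLLOW(B) = {a, $}
Count: 2

2


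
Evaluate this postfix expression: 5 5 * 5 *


Processing tokens left to right:
Push 5, Push 5
Pop 5 and 5, compute 5 * 5 = 25, push 25
Push 5
Pop 25 and 5, compute 25 * 5 = 125, push 125
Stack result: 125

125


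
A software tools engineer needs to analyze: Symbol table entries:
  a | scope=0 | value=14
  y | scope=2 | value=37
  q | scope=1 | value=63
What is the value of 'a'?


Searching symbol table for 'a':
  a | scope=0 | value=14 <- MATCH
  y | scope=2 | value=37
  q | scope=1 | value=63
Found 'a' at scope 0 with value 14

14


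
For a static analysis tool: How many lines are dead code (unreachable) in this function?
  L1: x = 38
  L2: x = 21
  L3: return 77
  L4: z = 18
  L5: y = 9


Analyzing control flow:
  L1: reachable (before return)
  L2: reachable (before return)
  L3: reachable (return statement)
  L4: DEAD (after return at L3)
  L5: DEAD (after return at L3)
Return at L3, total lines = 5
Dead lines: L4 through L5
Count: 2

2


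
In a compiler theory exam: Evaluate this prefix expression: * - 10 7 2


Parsing prefix expression: * - 10 7 2
Step 1: Innermost operation '- 10 7'
  10 - 7 = 3
Step 2: Outer operation '* [3] 2'
  3 * 2 = 6

6


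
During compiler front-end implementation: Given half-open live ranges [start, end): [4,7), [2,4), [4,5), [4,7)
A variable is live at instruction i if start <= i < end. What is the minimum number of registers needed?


Live ranges:
  Var0: [4, 7)
  Var1: [2, 4)
  Var2: [4, 5)
  Var3: [4, 7)
Sweep-line events (position, delta, active):
  pos=2 start -> active=1
  pos=4 end -> active=0
  pos=4 start -> active=1
  pos=4 start -> active=2
  pos=4 start -> active=3
  pos=5 end -> active=2
  pos=7 end -> active=1
  pos=7 end -> active=0
Maximum simultaneous active: 3
Minimum registers needed: 3

3


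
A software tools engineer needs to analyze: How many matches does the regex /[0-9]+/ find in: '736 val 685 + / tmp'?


Pattern: /[0-9]+/ (int literals)
Input: '736 val 685 + / tmp'
Scanning for matches:
  Match 1: '736'
  Match 2: '685'
Total matches: 2

2


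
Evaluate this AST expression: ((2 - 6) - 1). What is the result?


Expression: ((2 - 6) - 1)
Evaluating step by step:
  2 - 6 = -4
  -4 - 1 = -5
Result: -5

-5


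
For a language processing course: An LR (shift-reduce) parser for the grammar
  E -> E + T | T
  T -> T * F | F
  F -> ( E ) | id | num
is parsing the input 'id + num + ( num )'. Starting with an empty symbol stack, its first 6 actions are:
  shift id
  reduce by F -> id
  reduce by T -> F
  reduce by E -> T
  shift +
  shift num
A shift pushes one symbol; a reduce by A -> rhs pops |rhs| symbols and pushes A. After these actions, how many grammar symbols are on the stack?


Tracking the symbol stack through each action:
  Action 1: shift 'id' : push -> stack = [id] (size 1)
  Action 2: reduce by F -> id : pop 1, push F -> stack = [F] (size 1)
  Action 3: reduce by T -> F : pop 1, push T -> stack = [T] (size 1)
  Action 4: reduce by E -> T : pop 1, push E -> stack = [E] (size 1)
  Action 5: shift '+' : push -> stack = [E, +] (size 2)
  Action 6: shift 'num' : push -> stack = [E, +, num] (size 3)
Final stack size: 3

3


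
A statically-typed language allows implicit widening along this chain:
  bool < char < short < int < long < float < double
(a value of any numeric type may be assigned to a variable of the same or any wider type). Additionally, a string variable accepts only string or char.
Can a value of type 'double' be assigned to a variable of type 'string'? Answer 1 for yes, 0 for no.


Target variable type: string
Source value type: double
Rule: string accepts only {string, char}
  source 'double' in {string, char}? No
Result: 0

0


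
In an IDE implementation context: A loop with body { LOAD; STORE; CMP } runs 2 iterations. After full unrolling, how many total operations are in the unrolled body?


Loop body operations: LOAD, STORE, CMP (3 ops per iteration)
Unrolling 2 iterations:
  Iteration 1: LOAD, STORE, CMP (3 ops)
  Iteration 2: LOAD, STORE, CMP (3 ops)
Total: 2 iterations * 3 ops/iter = 6 operations

6


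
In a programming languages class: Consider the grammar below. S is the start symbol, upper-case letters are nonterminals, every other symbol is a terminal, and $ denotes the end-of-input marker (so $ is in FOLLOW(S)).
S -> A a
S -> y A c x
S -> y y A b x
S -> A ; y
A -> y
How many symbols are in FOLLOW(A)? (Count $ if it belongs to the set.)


S is the start symbol and does not occur in any rule body, so FOLLOW(S) = {$}.
Examining every occurrence of A in a rule body:
  S -> A a : A is followed by terminal 'a' -> add 'a'
  S -> y A c x : A is followed by terminal 'c' -> add 'c'
  S -> y y A b x : A is followed by terminal 'b' -> add 'b'
  S -> A ; y : A is followed by terminal ';' -> add ';'
  A -> y : A does not occur in the body -> contributes nothing
FOLLOW(A) = {;, a, b, c}
Count: 4

4


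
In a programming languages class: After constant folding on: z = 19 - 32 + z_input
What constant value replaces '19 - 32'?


Identifying constant sub-expression:
  Original: z = 19 - 32 + z_input
  19 and 32 are both compile-time constants
  Evaluating: 19 - 32 = -13
  After folding: z = -13 + z_input

-13


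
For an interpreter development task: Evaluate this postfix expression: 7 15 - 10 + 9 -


Processing tokens left to right:
Push 7, Push 15
Pop 7 and 15, compute 7 - 15 = -8, push -8
Push 10
Pop -8 and 10, compute -8 + 10 = 2, push 2
Push 9
Pop 2 and 9, compute 2 - 9 = -7, push -7
Stack result: -7

-7


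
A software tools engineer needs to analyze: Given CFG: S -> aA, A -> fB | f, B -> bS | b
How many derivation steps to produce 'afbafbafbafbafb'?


Grammar: S -> aA, A -> fB | f, B -> bS | b
Deriving 'afbafbafbafbafb':
Step 1: S -> aA => aA
Step 2: A -> fB => afB
Step 3: B -> bS => afbS
Step 4: S -> aA => afbaA
Step 5: A -> fB => afbafB
Step 6: B -> bS => afbafbS
Step 7: S -> aA => afbafbaA
Step 8: A -> fB => afbafbafB
Step 9: B -> bS => afbafbafbS
Step 10: S -> aA => afbafbafbaA
Step 11: A -> fB => afbafbafbafB
Step 12: B -> bS => afbafbafbafbS
Step 13: S -> aA => afbafbafbafbaA
Step 14: A -> fB => afbafbafbafbafB
Step 15: B -> b => afbafbafbafbafb
Total derivation steps: 15

15


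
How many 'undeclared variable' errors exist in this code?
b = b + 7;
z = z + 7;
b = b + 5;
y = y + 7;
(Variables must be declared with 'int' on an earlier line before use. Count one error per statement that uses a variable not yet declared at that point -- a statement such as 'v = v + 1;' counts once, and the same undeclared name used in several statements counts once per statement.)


Scanning code line by line:
  Line 1: use 'b' -> ERROR (undeclared)
  Line 2: use 'z' -> ERROR (undeclared)
  Line 3: use 'b' -> ERROR (undeclared)
  Line 4: use 'y' -> ERROR (undeclared)
Total undeclared variable errors: 4

4


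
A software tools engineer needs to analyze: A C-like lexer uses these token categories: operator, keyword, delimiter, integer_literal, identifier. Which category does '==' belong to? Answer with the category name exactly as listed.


Token: '=='
Checking categories:
  identifier: no
  integer_literal: no
  operator: YES
  keyword: no
  delimiter: no
Category: operator

operator


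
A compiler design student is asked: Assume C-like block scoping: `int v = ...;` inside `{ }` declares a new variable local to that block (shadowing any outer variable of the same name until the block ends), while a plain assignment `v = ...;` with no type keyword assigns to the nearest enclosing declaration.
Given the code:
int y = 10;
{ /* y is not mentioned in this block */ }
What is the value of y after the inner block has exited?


Analyzing scoping rules:
Outer scope: declares y = 10
Inner block: y is neither redeclared nor assigned -> unchanged
After the block -> 10
Result: 10

10


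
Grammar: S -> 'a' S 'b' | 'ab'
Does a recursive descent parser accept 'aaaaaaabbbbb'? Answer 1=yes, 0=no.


Grammar accepts strings of the form a^n b^n (n >= 1)
Word: 'aaaaaaabbbbb'
Counting: 7 a's and 5 b's
Check: 7 == 5? No
Mismatch: a-count != b-count
Rejected

0


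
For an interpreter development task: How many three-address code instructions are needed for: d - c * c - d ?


Expression: d - c * c - d
Generating three-address code (respecting * over +/- precedence):
  Instruction 1: t1 = c * c
  Instruction 2: t2 = d - t1
  Instruction 3: t3 = t2 - d
Total instructions: 3

3


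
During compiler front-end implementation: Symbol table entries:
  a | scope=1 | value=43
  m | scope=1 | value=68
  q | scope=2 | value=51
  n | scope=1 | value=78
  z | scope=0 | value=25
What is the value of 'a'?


Searching symbol table for 'a':
  a | scope=1 | value=43 <- MATCH
  m | scope=1 | value=68
  q | scope=2 | value=51
  n | scope=1 | value=78
  z | scope=0 | value=25
Found 'a' at scope 1 with value 43

43


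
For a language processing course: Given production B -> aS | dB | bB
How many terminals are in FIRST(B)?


Production: B -> aS | dB | bB
Examining each alternative for leading terminals:
  B -> aS : first terminal = 'a'
  B -> dB : first terminal = 'd'
  B -> bB : first terminal = 'b'
FIRST(B) = {a, b, d}
Count: 3

3


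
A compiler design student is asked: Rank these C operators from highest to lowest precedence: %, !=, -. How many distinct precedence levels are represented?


Looking up precedence for each operator:
  % -> precedence 6
  != -> precedence 3
  - -> precedence 5
Sorted highest to lowest: %, -, !=
Distinct precedence values: [6, 5, 3]
Number of distinct levels: 3

3


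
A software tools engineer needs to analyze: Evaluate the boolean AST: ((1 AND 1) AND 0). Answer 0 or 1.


Step 1: Evaluate inner node
  1 AND 1 = 1
Step 2: Evaluate root node
  1 AND 0 = 0

0


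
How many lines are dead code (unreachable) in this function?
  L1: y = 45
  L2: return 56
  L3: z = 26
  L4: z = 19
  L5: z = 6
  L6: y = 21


Analyzing control flow:
  L1: reachable (before return)
  L2: reachable (return statement)
  L3: DEAD (after return at L2)
  L4: DEAD (after return at L2)
  L5: DEAD (after return at L2)
  L6: DEAD (after return at L2)
Return at L2, total lines = 6
Dead lines: L3 through L6
Count: 4

4


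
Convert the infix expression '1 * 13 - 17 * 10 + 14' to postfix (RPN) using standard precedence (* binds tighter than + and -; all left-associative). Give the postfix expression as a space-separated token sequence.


Applying the shunting-yard algorithm:
  Operand 1 -> output
  Push '*' onto operator stack -> op-stack: [*]
  Operand 13 -> output
  See '-' (prec 1); top '*' (prec 2) >= it -> pop '*' to output
  Push '-' onto operator stack -> op-stack: [-]
  Operand 17 -> output
  Push '*' onto operator stack -> op-stack: [-, *]
  Operand 10 -> output
  See '+' (prec 1); top '*' (prec 2) >= it -> pop '*' to output
  See '+' (prec 1); top '-' (prec 1) >= it -> pop '-' to output
  Push '+' onto operator stack -> op-stack: [+]
  Operand 14 -> output
  End of input: pop '+' to output
Postfix result: 1 13 * 17 10 * - 14 +

1 13 * 17 10 * - 14 +


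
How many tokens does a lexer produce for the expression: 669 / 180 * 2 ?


Scanning '669 / 180 * 2'
Token 1: '669' -> integer_literal
Token 2: '/' -> operator
Token 3: '180' -> integer_literal
Token 4: '*' -> operator
Token 5: '2' -> integer_literal
Total tokens: 5

5


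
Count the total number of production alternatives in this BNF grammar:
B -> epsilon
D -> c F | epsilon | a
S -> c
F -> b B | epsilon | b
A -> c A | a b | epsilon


Counting alternatives per rule:
  B: 1 alternative(s)
  D: 3 alternative(s)
  S: 1 alternative(s)
  F: 3 alternative(s)
  A: 3 alternative(s)
Sum: 1 + 3 + 1 + 3 + 3 = 11

11


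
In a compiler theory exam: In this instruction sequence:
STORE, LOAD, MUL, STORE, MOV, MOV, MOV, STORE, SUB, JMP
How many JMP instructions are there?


Scanning instruction sequence for JMP:
  Position 1: STORE
  Position 2: LOAD
  Position 3: MUL
  Position 4: STORE
  Position 5: MOV
  Position 6: MOV
  Position 7: MOV
  Position 8: STORE
  Position 9: SUB
  Position 10: JMP <- MATCH
Matches at positions: [10]
Total JMP count: 1

1


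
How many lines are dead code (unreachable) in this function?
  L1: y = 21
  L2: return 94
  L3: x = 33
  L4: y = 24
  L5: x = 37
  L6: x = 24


Analyzing control flow:
  L1: reachable (before return)
  L2: reachable (return statement)
  L3: DEAD (after return at L2)
  L4: DEAD (after return at L2)
  L5: DEAD (after return at L2)
  L6: DEAD (after return at L2)
Return at L2, total lines = 6
Dead lines: L3 through L6
Count: 4

4


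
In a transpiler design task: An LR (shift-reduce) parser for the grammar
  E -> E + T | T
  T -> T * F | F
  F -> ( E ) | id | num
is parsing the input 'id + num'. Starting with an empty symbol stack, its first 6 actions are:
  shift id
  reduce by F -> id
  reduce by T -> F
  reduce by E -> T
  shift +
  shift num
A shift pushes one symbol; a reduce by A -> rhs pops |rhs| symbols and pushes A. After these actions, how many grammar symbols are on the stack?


Tracking the symbol stack through each action:
  Action 1: shift 'id' : push -> stack = [id] (size 1)
  Action 2: reduce by F -> id : pop 1, push F -> stack = [F] (size 1)
  Action 3: reduce by T -> F : pop 1, push T -> stack = [T] (size 1)
  Action 4: reduce by E -> T : pop 1, push E -> stack = [E] (size 1)
  Action 5: shift '+' : push -> stack = [E, +] (size 2)
  Action 6: shift 'num' : push -> stack = [E, +, num] (size 3)
Final stack size: 3

3


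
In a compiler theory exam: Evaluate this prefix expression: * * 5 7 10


Parsing prefix expression: * * 5 7 10
Step 1: Innermost operation '* 5 7'
  5 * 7 = 35
Step 2: Outer operation '* [35] 10'
  35 * 10 = 350

350


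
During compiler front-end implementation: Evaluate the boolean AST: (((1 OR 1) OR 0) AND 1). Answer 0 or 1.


Step 1: Evaluate inner node
  1 OR 1 = 1
Step 2: Evaluate next node
  1 OR 0 = 1
Step 3: Evaluate root node
  1 AND 1 = 1

1


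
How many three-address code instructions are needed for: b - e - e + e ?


Expression: b - e - e + e
Generating three-address code (respecting * over +/- precedence):
  Instruction 1: t1 = b - e
  Instruction 2: t2 = t1 - e
  Instruction 3: t3 = t2 + e
Total instructions: 3

3


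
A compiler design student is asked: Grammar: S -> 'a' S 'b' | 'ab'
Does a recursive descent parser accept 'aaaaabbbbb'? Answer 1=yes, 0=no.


Grammar accepts strings of the form a^n b^n (n >= 1)
Word: 'aaaaabbbbb'
Counting: 5 a's and 5 b's
Check: 5 == 5? Yes
Derivation (S -> aSb applied 4 time(s), then S -> ab): S => aSb => aaSbb => aaaSbbb => aaaaSbbbb => aaaaabbbbb
Accepted

1


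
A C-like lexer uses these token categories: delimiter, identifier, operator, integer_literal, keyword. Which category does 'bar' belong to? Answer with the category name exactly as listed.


Token: 'bar'
Checking categories:
  identifier: YES
  integer_literal: no
  operator: no
  keyword: no
  delimiter: no
Category: identifier

identifier


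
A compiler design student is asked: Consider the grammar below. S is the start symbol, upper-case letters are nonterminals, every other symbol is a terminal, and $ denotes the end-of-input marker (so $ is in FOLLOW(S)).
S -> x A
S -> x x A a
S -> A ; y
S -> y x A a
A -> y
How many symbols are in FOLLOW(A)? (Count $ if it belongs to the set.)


S is the start symbol and does not occur in any rule body, so FOLLOW(S) = {$}.
Examining every occurrence of A in a rule body:
  S -> x A : A is at the right end -> add FOLLOW(S) = {$}
  S -> x x A a : A is followed by terminal 'a' -> add 'a'
  S -> A ; y : A is followed by terminal ';' -> add ';'
  S -> y x A a : A is followed by terminal 'a' -> add 'a' (already in the set)
  A -> y : A does not occur in the body -> contributes nothing
FOLLOW(A) = {;, a, $}
Count: 3

3


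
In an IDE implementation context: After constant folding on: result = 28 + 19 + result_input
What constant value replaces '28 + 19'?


Identifying constant sub-expression:
  Original: result = 28 + 19 + result_input
  28 and 19 are both compile-time constants
  Evaluating: 28 + 19 = 47
  After folding: result = 47 + result_input

47


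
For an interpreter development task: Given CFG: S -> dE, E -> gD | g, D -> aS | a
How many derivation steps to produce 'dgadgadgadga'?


Grammar: S -> dE, E -> gD | g, D -> aS | a
Deriving 'dgadgadgadga':
Step 1: S -> dE => dE
Step 2: E -> gD => dgD
Step 3: D -> aS => dgaS
Step 4: S -> dE => dgadE
Step 5: E -> gD => dgadgD
Step 6: D -> aS => dgadgaS
Step 7: S -> dE => dgadgadE
Step 8: E -> gD => dgadgadgD
Step 9: D -> aS => dgadgadgaS
Step 10: S -> dE => dgadgadgadE
Step 11: E -> gD => dgadgadgadgD
Step 12: D -> a => dgadgadgadga
Total derivation steps: 12

12


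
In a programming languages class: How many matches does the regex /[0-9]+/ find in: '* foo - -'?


Pattern: /[0-9]+/ (int literals)
Input: '* foo - -'
Scanning for matches:
Total matches: 0

0


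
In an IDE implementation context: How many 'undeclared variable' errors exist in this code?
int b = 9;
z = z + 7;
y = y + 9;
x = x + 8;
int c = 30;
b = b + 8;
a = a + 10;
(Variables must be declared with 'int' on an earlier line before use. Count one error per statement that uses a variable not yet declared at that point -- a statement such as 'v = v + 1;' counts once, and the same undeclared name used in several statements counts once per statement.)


Scanning code line by line:
  Line 1: declare 'b' -> declared = ['b']
  Line 2: use 'z' -> ERROR (undeclared)
  Line 3: use 'y' -> ERROR (undeclared)
  Line 4: use 'x' -> ERROR (undeclared)
  Line 5: declare 'c' -> declared = ['b', 'c']
  Line 6: use 'b' -> OK (declared)
  Line 7: use 'a' -> ERROR (undeclared)
Total undeclared variable errors: 4

4


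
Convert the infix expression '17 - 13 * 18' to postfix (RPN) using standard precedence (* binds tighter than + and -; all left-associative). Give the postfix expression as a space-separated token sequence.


Applying the shunting-yard algorithm:
  Operand 17 -> output
  Push '-' onto operator stack -> op-stack: [-]
  Operand 13 -> output
  Push '*' onto operator stack -> op-stack: [-, *]
  Operand 18 -> output
  End of input: pop '*' to output
  End of input: pop '-' to output
Postfix result: 17 13 18 * -

17 13 18 * -


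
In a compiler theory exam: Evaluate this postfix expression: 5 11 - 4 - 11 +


Processing tokens left to right:
Push 5, Push 11
Pop 5 and 11, compute 5 - 11 = -6, push -6
Push 4
Pop -6 and 4, compute -6 - 4 = -10, push -10
Push 11
Pop -10 and 11, compute -10 + 11 = 1, push 1
Stack result: 1

1


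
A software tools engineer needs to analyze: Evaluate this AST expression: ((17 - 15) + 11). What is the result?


Expression: ((17 - 15) + 11)
Evaluating step by step:
  17 - 15 = 2
  2 + 11 = 13
Result: 13

13


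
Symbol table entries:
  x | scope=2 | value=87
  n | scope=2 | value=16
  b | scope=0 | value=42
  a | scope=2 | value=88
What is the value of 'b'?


Searching symbol table for 'b':
  x | scope=2 | value=87
  n | scope=2 | value=16
  b | scope=0 | value=42 <- MATCH
  a | scope=2 | value=88
Found 'b' at scope 0 with value 42

42


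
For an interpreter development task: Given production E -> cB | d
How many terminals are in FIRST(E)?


Production: E -> cB | d
Examining each alternative for leading terminals:
  E -> cB : first terminal = 'c'
  E -> d : first terminal = 'd'
FIRST(E) = {c, d}
Count: 2

2


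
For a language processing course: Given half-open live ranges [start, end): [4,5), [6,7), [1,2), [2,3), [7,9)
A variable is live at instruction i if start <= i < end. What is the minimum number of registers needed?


Live ranges:
  Var0: [4, 5)
  Var1: [6, 7)
  Var2: [1, 2)
  Var3: [2, 3)
  Var4: [7, 9)
Sweep-line events (position, delta, active):
  pos=1 start -> active=1
  pos=2 end -> active=0
  pos=2 start -> active=1
  pos=3 end -> active=0
  pos=4 start -> active=1
  pos=5 end -> active=0
  pos=6 start -> active=1
  pos=7 end -> active=0
  pos=7 start -> active=1
  pos=9 end -> active=0
Maximum simultaneous active: 1
Minimum registers needed: 1

1


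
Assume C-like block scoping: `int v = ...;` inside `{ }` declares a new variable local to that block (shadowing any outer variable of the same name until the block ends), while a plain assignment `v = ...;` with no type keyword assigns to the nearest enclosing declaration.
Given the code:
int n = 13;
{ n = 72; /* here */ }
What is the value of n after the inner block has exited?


Analyzing scoping rules:
Outer scope: declares n = 13
Inner block: 'n = 72;' has no type keyword, so it is an assignment to the outer n (no shadowing)
The assignment changed the outer variable itself, so the new value persists after the block -> 72
Result: 72

72


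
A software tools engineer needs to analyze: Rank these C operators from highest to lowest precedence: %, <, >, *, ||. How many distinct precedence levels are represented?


Looking up precedence for each operator:
  % -> precedence 6
  < -> precedence 4
  > -> precedence 4
  * -> precedence 6
  || -> precedence 1
Sorted highest to lowest: %, *, <, >, ||
Distinct precedence values: [6, 4, 1]
Number of distinct levels: 3

3


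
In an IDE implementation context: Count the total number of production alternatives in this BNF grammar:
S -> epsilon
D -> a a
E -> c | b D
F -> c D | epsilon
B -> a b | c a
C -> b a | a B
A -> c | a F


Counting alternatives per rule:
  S: 1 alternative(s)
  D: 1 alternative(s)
  E: 2 alternative(s)
  F: 2 alternative(s)
  B: 2 alternative(s)
  C: 2 alternative(s)
  A: 2 alternative(s)
Sum: 1 + 1 + 2 + 2 + 2 + 2 + 2 = 12

12


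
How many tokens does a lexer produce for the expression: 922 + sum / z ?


Scanning '922 + sum / z'
Token 1: '922' -> integer_literal
Token 2: '+' -> operator
Token 3: 'sum' -> identifier
Token 4: '/' -> operator
Token 5: 'z' -> identifier
Total tokens: 5

5


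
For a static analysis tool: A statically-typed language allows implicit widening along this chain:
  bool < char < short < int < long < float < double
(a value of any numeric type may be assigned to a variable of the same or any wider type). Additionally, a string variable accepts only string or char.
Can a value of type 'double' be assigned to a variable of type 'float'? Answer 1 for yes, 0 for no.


Target variable type: float
Source value type: double
Numeric ranks: double=6, float=5
Widening allowed iff rank(source) <= rank(target): 6 <= 5? No
Result: 0

0


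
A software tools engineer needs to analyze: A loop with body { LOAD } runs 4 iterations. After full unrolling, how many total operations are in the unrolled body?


Loop body operations: LOAD (1 op per iteration)
Unrolling 4 iterations:
  Iteration 1: LOAD (1 ops)
  Iteration 2: LOAD (1 ops)
  Iteration 3: LOAD (1 ops)
  Iteration 4: LOAD (1 ops)
Total: 4 iterations * 1 ops/iter = 4 operations

4


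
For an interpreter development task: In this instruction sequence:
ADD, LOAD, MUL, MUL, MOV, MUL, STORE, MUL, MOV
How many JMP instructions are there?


Scanning instruction sequence for JMP:
  Position 1: ADD
  Position 2: LOAD
  Position 3: MUL
  Position 4: MUL
  Position 5: MOV
  Position 6: MUL
  Position 7: STORE
  Position 8: MUL
  Position 9: MOV
Matches at positions: []
Total JMP count: 0

0


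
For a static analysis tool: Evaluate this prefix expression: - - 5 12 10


Parsing prefix expression: - - 5 12 10
Step 1: Innermost operation '- 5 12'
  5 - 12 = -7
Step 2: Outer operation '- [-7] 10'
  -7 - 10 = -17

-17


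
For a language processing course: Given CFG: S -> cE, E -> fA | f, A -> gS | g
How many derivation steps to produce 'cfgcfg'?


Grammar: S -> cE, E -> fA | f, A -> gS | g
Deriving 'cfgcfg':
Step 1: S -> cE => cE
Step 2: E -> fA => cfA
Step 3: A -> gS => cfgS
Step 4: S -> cE => cfgcE
Step 5: E -> fA => cfgcfA
Step 6: A -> g => cfgcfg
Total derivation steps: 6

6


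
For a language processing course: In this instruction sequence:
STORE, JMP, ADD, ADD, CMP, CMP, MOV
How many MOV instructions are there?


Scanning instruction sequence for MOV:
  Position 1: STORE
  Position 2: JMP
  Position 3: ADD
  Position 4: ADD
  Position 5: CMP
  Position 6: CMP
  Position 7: MOV <- MATCH
Matches at positions: [7]
Total MOV count: 1

1


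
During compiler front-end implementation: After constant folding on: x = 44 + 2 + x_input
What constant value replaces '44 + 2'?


Identifying constant sub-expression:
  Original: x = 44 + 2 + x_input
  44 and 2 are both compile-time constants
  Evaluating: 44 + 2 = 46
  After folding: x = 46 + x_input

46


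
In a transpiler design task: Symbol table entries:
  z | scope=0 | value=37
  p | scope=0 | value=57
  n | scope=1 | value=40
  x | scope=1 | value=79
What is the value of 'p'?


Searching symbol table for 'p':
  z | scope=0 | value=37
  p | scope=0 | value=57 <- MATCH
  n | scope=1 | value=40
  x | scope=1 | value=79
Found 'p' at scope 0 with value 57

57


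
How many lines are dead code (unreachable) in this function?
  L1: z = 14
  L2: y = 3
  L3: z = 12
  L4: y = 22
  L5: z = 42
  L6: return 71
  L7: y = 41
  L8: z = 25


Analyzing control flow:
  L1: reachable (before return)
  L2: reachable (before return)
  L3: reachable (before return)
  L4: reachable (before return)
  L5: reachable (before return)
  L6: reachable (return statement)
  L7: DEAD (after return at L6)
  L8: DEAD (after return at L6)
Return at L6, total lines = 8
Dead lines: L7 through L8
Count: 2

2


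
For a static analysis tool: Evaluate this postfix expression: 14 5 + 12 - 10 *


Processing tokens left to right:
Push 14, Push 5
Pop 14 and 5, compute 14 + 5 = 19, push 19
Push 12
Pop 19 and 12, compute 19 - 12 = 7, push 7
Push 10
Pop 7 and 10, compute 7 * 10 = 70, push 70
Stack result: 70

70


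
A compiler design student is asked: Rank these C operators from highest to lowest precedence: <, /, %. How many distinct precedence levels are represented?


Looking up precedence for each operator:
  < -> precedence 4
  / -> precedence 6
  % -> precedence 6
Sorted highest to lowest: /, %, <
Distinct precedence values: [6, 4]
Number of distinct levels: 2

2


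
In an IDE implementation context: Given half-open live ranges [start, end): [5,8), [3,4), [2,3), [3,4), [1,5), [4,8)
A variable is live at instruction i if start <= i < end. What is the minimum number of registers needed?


Live ranges:
  Var0: [5, 8)
  Var1: [3, 4)
  Var2: [2, 3)
  Var3: [3, 4)
  Var4: [1, 5)
  Var5: [4, 8)
Sweep-line events (position, delta, active):
  pos=1 start -> active=1
  pos=2 start -> active=2
  pos=3 end -> active=1
  pos=3 start -> active=2
  pos=3 start -> active=3
  pos=4 end -> active=2
  pos=4 end -> active=1
  pos=4 start -> active=2
  pos=5 end -> active=1
  pos=5 start -> active=2
  pos=8 end -> active=1
  pos=8 end -> active=0
Maximum simultaneous active: 3
Minimum registers needed: 3

3


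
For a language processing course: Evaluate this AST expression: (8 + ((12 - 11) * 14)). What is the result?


Expression: (8 + ((12 - 11) * 14))
Evaluating step by step:
  12 - 11 = 1
  1 * 14 = 14
  8 + 14 = 22
Result: 22

22


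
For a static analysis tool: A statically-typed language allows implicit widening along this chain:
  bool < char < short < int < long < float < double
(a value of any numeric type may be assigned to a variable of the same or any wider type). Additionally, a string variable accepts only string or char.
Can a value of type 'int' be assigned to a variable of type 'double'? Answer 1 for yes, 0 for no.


Target variable type: double
Source value type: int
Numeric ranks: int=3, double=6
Widening allowed iff rank(source) <= rank(target): 3 <= 6? Yes
Result: 1

1


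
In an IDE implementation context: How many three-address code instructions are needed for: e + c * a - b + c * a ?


Expression: e + c * a - b + c * a
Generating three-address code (respecting * over +/- precedence):
  Instruction 1: t1 = c * a
  Instruction 2: t2 = c * a
  Instruction 3: t3 = e + t1
  Instruction 4: t4 = t3 - b
  Instruction 5: t5 = t4 + t2
Total instructions: 5

5


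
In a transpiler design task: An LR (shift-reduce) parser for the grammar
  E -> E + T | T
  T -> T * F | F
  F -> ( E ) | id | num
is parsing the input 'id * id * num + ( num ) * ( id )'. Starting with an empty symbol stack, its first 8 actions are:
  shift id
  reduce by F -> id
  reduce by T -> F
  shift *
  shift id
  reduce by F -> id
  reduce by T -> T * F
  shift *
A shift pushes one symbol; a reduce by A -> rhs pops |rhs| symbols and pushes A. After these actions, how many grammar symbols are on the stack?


Tracking the symbol stack through each action:
  Action 1: shift 'id' : push -> stack = [id] (size 1)
  Action 2: reduce by F -> id : pop 1, push F -> stack = [F] (size 1)
  Action 3: reduce by T -> F : pop 1, push T -> stack = [T] (size 1)
  Action 4: shift '*' : push -> stack = [T, *] (size 2)
  Action 5: shift 'id' : push -> stack = [T, *, id] (size 3)
  Action 6: reduce by F -> id : pop 1, push F -> stack = [T, *, F] (size 3)
  Action 7: reduce by T -> T * F : pop 3, push T -> stack = [T] (size 1)
  Action 8: shift '*' : push -> stack = [T, *] (size 2)
Final stack size: 2

2


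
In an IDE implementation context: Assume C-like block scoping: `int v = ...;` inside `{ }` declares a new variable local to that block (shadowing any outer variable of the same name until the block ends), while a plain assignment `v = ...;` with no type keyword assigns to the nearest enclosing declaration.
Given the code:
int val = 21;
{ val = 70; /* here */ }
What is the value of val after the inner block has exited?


Analyzing scoping rules:
Outer scope: declares val = 21
Inner block: 'val = 70;' has no type keyword, so it is an assignment to the outer val (no shadowing)
The assignment changed the outer variable itself, so the new value persists after the block -> 70
Result: 70

70


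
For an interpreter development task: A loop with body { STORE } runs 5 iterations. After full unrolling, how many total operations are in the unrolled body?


Loop body operations: STORE (1 op per iteration)
Unrolling 5 iterations:
  Iteration 1: STORE (1 ops)
  Iteration 2: STORE (1 ops)
  Iteration 3: STORE (1 ops)
  Iteration 4: STORE (1 ops)
  Iteration 5: STORE (1 ops)
Total: 5 iterations * 1 ops/iter = 5 operations

5


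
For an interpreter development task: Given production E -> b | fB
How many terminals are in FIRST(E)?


Production: E -> b | fB
Examining each alternative for leading terminals:
  E -> b : first terminal = 'b'
  E -> fB : first terminal = 'f'
FIRST(E) = {b, f}
Count: 2

2


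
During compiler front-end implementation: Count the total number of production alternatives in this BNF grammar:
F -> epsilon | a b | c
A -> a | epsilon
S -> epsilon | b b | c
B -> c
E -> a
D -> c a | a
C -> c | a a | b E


Counting alternatives per rule:
  F: 3 alternative(s)
  A: 2 alternative(s)
  S: 3 alternative(s)
  B: 1 alternative(s)
  E: 1 alternative(s)
  D: 2 alternative(s)
  C: 3 alternative(s)
Sum: 3 + 2 + 3 + 1 + 1 + 2 + 3 = 15

15


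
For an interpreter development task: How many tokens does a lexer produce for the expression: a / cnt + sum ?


Scanning 'a / cnt + sum'
Token 1: 'a' -> identifier
Token 2: '/' -> operator
Token 3: 'cnt' -> identifier
Token 4: '+' -> operator
Token 5: 'sum' -> identifier
Total tokens: 5

5


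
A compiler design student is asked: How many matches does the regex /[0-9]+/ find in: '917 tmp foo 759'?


Pattern: /[0-9]+/ (int literals)
Input: '917 tmp foo 759'
Scanning for matches:
  Match 1: '917'
  Match 2: '759'
Total matches: 2

2


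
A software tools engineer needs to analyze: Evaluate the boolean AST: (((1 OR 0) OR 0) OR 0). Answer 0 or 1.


Step 1: Evaluate inner node
  1 OR 0 = 1
Step 2: Evaluate next node
  1 OR 0 = 1
Step 3: Evaluate root node
  1 OR 0 = 1

1


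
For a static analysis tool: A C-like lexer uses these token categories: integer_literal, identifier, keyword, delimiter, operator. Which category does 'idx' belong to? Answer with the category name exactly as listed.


Token: 'idx'
Checking categories:
  identifier: YES
  integer_literal: no
  operator: no
  keyword: no
  delimiter: no
Category: identifier

identifier


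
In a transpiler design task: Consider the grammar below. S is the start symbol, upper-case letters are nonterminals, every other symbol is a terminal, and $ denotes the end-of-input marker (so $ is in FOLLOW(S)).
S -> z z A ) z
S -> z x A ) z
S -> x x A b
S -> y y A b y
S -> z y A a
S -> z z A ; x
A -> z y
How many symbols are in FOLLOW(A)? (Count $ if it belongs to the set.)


S is the start symbol and does not occur in any rule body, so FOLLOW(S) = {$}.
Examining every occurrence of A in a rule body:
  S -> z z A ) z : A is followed by terminal ')' -> add ')'
  S -> z x A ) z : A is followed by terminal ')' -> add ')' (already in the set)
  S -> x x A b : A is followed by terminal 'b' -> add 'b'
  S -> y y A b y : A is followed by terminal 'b' -> add 'b' (already in the set)
  S -> z y A a : A is followed by terminal 'a' -> add 'a'
  S -> z z A ; x : A is followed by terminal ';' -> add ';'
  A -> z y : A does not occur in the body -> contributes nothing
FOLLOW(A) = {), ;, a, b}
Count: 4

4


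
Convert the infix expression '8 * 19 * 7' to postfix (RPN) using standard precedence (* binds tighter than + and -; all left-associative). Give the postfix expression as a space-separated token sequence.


Applying the shunting-yard algorithm:
  Operand 8 -> output
  Push '*' onto operator stack -> op-stack: [*]
  Operand 19 -> output
  See '*' (prec 2); top '*' (prec 2) >= it -> pop '*' to output
  Push '*' onto operator stack -> op-stack: [*]
  Operand 7 -> output
  End of input: pop '*' to output
Postfix result: 8 19 * 7 *

8 19 * 7 *
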